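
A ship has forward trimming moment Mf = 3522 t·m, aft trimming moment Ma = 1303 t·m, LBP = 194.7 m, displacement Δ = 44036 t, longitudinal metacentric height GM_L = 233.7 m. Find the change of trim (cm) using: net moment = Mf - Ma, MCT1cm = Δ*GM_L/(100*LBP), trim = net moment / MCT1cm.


Formula: net trimming moment = Mf - Ma; MCT1cm = Δ*GM_L/(100*LBP); trim = net moment / MCT1cm
Step 1 — net trimming moment = 3522 - 1303 = 2219 t·m
Step 2 — MCT1cm = 44036 * 233.7 / (100 * 194.7) = 528.5677 t·m/cm
Step 3 — trim = 2219 / 528.5677 ≈ 4.1981 cm (5 s.f.)

4.1981 cm


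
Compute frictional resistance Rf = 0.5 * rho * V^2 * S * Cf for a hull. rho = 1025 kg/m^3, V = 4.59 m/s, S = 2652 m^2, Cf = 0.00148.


Formula: Rf = 0.5 * rho * V^2 * S * Cf
Step 1 — V^2 = 4.59^2 = 21.0681
Step 2 — 0.5 * rho * V^2 = 0.5 * 1025 * 21.0681 = 10797.40125
Step 3 — Rf = 10797.40125 * 2652 * 0.00148 ≈ 42379 N (5 s.f.)

42379 N


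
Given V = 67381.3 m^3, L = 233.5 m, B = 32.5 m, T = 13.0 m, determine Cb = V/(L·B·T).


Formula: Cb = V / (L * B * T)
Step 1 — L * B * T = 233.5 * 32.5 * 13.0 = 98653.75 m^3
Step 2 — Cb = 67381.3 / 98653.75 ≈ 0.68301 (5 s.f.)

0.68301


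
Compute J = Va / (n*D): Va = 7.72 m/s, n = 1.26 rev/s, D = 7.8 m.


Formula: J = Va / (n * D)
Step 1 — n * D = 1.26 * 7.8 = 9.828
Step 2 — J = 7.72 / 9.828 ≈ 0.78551 (5 s.f.)

0.78551


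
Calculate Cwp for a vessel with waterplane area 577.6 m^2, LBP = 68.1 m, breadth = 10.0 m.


Formula: Cwp = Aw / (L * B)
Step 1 — L * B = 68.1 * 10.0 = 681.0 m^2
Step 2 — Cwp = 577.6 / 681.0 ≈ 0.84816 (5 s.f.)

0.84816


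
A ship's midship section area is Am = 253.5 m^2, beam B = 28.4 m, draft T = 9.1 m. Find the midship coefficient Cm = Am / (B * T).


Formula: Cm = Am / (B * T)
Step 1 — B * T = 28.4 * 9.1 = 258.44 m^2
Step 2 — Cm = 253.5 / 258.44 ≈ 0.98089 (5 s.f.)

0.98089


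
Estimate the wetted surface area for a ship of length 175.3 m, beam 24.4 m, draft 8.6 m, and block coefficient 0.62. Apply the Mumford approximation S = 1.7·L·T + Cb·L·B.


Formula: S = 1.7*L*T + V/T with V = Cb*L*B*T, i.e. S = L * (1.7*T + Cb*B)
Step 1 — 1.7*T = 1.7 * 8.6 = 14.62 m
Step 2 — Cb*B = 0.62 * 24.4 = 15.128 m
Step 3 — 1.7*T + Cb*B = 14.62 + 15.128 = 29.748 m
Step 4 — S = 175.3 * 29.748 ≈ 5214.8 m^2 (5 s.f.)

5214.8 m^2


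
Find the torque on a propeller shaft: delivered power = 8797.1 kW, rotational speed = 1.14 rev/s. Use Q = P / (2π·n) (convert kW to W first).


Formula: Q = P_W / (2 * pi * n)
Step 1 — P_W = 8797.1 kW * 1000 = 8797100.0 W
Step 2 — 2 * pi * n = 2 * pi * 1.14 = 7.162831
Step 3 — Q = 8797100.0 / 7.162831 ≈ 1228200 N·m (5 s.f.)

1228200 N·m


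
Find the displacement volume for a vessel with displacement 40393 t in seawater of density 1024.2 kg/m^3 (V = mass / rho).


Formula: V = mass / rho
Step 1 — convert tonnes to kg: 40393 t * 1000 = 40393000 kg
Step 2 — V = 40393000 / 1024.2 ≈ 39439 m^3 (5 s.f.)

39439 m^3


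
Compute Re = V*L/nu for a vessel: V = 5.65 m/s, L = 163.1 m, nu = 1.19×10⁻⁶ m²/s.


Formula: Re = V * L / nu
Step 1 — V * L = 5.65 * 163.1 = 921.515 m^2/s
Step 2 — Re = 921.515 / 1.19e-6 = 7.74e+08

7.74e+08


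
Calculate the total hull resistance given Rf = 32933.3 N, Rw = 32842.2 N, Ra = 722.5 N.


Formula: Rt = Rf + Rw + Ra
Substituting: Rt = 32933.3 + 32842.2 + 722.5
Result: Rt = 66498.0 N

66498.0 N


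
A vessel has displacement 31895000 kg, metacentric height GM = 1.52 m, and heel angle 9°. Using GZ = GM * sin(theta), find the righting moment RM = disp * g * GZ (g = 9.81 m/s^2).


Formula: GZ = GM * sin(theta); RM = disp * g * GZ
Step 1 — GZ = 1.52 * sin(9°) = 1.52 * 0.156434 = 0.23778 m
Step 2 — RM = 31895000 * 9.81 * 0.23778 ≈ 74399000 N·m (5 s.f.)

74399000 N·m


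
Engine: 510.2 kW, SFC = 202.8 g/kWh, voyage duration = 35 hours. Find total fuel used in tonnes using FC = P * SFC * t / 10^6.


Formula: FC (tonnes) = P * SFC * t / 1,000,000
Step 1 — P * SFC * t = 510.2 * 202.8 * 35 = 3621399.6 g
Step 2 — FC (tonnes) = 3621399.6 / 1,000,000 ≈ 3.6214 tonnes (5 s.f.)

3.6214 tonnes


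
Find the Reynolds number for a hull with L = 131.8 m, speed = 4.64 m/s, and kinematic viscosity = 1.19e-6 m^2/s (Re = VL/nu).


Formula: Re = V * L / nu
Step 1 — V * L = 4.64 * 131.8 = 611.552 m^2/s
Step 2 — Re = 611.552 / 1.19e-6 = 5.14e+08

5.14e+08


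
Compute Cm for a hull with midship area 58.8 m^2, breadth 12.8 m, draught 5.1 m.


Formula: Cm = Am / (B * T)
Step 1 — B * T = 12.8 * 5.1 = 65.28 m^2
Step 2 — Cm = 58.8 / 65.28 ≈ 0.90074 (5 s.f.)

0.90074


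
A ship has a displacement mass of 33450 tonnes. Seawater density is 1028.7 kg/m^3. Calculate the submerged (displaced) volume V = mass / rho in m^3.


Formula: V = mass / rho
Step 1 — convert tonnes to kg: 33450 t * 1000 = 33450000 kg
Step 2 — V = 33450000 / 1028.7 ≈ 32517 m^3 (5 s.f.)

32517 m^3


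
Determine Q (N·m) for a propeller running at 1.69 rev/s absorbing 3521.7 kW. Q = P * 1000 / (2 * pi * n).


Formula: Q = P_W / (2 * pi * n)
Step 1 — P_W = 3521.7 kW * 1000 = 3521700.0 W
Step 2 — 2 * pi * n = 2 * pi * 1.69 = 10.618583
Step 3 — Q = 3521700.0 / 10.618583 ≈ 331650 N·m (5 s.f.)

331650 N·m


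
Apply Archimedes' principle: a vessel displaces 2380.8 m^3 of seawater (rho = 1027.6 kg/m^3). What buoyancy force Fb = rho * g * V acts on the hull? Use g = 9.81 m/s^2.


Formula: Fb = rho * g * V
Substituting: Fb = 1027.6 * 9.81 * 2380.8
Intermediate: 1027.6 * 9.81 = 10080.756
Result: Fb = 10080.756 * 2380.8 ≈ 24000000 N (5 s.f.)

24000000 N


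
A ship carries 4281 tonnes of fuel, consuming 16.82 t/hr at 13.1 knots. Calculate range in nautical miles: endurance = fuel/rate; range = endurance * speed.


Formula: endurance = fuel / rate; range = endurance * speed
Step 1 — endurance = 4281 / 16.82 = 254.5184 hours
Step 2 — range = 254.5184 * 13.1 ≈ 3334.2 nautical miles (5 s.f.)

3334.2 NM


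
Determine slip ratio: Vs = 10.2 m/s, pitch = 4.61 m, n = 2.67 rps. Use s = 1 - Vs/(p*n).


Formula: s = 1 - Vs / (p * n)
Step 1 — p * n = 4.61 * 2.67 = 12.3087
Step 2 — Vs / (p*n) = 10.2 / 12.3087 = 0.828682 (6 d.p.)
Step 3 — s = 1 - 0.828682 = 0.171318

0.171318


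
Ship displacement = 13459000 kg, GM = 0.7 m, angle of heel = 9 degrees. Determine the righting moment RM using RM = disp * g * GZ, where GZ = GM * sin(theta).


Formula: GZ = GM * sin(theta); RM = disp * g * GZ
Step 1 — GZ = 0.7 * sin(9°) = 0.7 * 0.156434 = 0.109504 m
Step 2 — RM = 13459000 * 9.81 * 0.109504 ≈ 14458000 N·m (5 s.f.)

14458000 N·m


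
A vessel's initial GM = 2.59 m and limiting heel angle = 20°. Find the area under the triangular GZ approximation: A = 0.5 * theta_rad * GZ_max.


Formula: GZ_max = GM * sin(theta); Area = 0.5 * theta_rad * GZ_max
Step 1 — GZ_max = 2.59 * sin(20°) = 2.59 * 0.34202 = 0.885832 m
Step 2 — theta_rad = 20 * pi/180 = 0.349066 rad
Step 3 — Area = 0.5 * 0.349066 * 0.885832 ≈ 0.15461 m·rad (5 s.f.)

0.15461 m·rad


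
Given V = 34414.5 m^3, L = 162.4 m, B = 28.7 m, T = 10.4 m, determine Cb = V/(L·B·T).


Formula: Cb = V / (L * B * T)
Step 1 — L * B * T = 162.4 * 28.7 * 10.4 = 48473.152 m^3
Step 2 — Cb = 34414.5 / 48473.152 ≈ 0.70997 (5 s.f.)

0.70997


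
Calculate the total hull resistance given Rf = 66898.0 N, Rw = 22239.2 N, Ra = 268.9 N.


Formula: Rt = Rf + Rw + Ra
Substituting: Rt = 66898.0 + 22239.2 + 268.9
Result: Rt = 89406.1 N

89406.1 N


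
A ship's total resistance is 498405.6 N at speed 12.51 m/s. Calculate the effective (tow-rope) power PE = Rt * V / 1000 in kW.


Formula: PE = Rt * V / 1000 (kW)
Step 1 — PE (W) = 498405.6 * 12.51 = 6235054.056 W
Step 2 — PE (kW) = 6235054.056 / 1000 ≈ 6235.1 kW (5 s.f.)

6235.1 kW


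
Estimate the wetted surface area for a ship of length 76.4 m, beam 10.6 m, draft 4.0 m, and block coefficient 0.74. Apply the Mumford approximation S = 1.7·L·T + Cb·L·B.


Formula: S = 1.7*L*T + V/T with V = Cb*L*B*T, i.e. S = L * (1.7*T + Cb*B)
Step 1 — 1.7*T = 1.7 * 4.0 = 6.8 m
Step 2 — Cb*B = 0.74 * 10.6 = 7.844 m
Step 3 — 1.7*T + Cb*B = 6.8 + 7.844 = 14.644 m
Step 4 — S = 76.4 * 14.644 ≈ 1118.8 m^2 (5 s.f.)

1118.8 m^2


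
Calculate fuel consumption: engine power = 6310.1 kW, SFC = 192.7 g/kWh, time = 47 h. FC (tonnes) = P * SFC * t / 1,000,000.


Formula: FC (tonnes) = P * SFC * t / 1,000,000
Step 1 — P * SFC * t = 6310.1 * 192.7 * 47 = 57149944.69 g
Step 2 — FC (tonnes) = 57149944.69 / 1,000,000 ≈ 57.150 tonnes (5 s.f.)

57.150 tonnes


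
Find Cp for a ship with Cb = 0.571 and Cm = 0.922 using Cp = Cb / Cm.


Formula: Cp = Cb / Cm
Substituting: Cp = 0.571 / 0.922
Result: Cp ≈ 0.61931 (5 s.f.)

0.61931


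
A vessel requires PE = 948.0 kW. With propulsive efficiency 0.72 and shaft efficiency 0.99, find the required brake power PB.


Formula: PB = PE / (eta_D * eta_S)
Step 1 — combined efficiency = eta_D * eta_S = 0.72 * 0.99 = 0.7128
Step 2 — PB = 948.0 / 0.7128 ≈ 1330.0 kW (5 s.f.)

1330.0 kW


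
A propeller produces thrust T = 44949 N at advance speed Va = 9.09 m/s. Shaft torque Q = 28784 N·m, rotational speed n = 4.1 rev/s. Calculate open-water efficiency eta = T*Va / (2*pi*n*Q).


Formula: eta = T * Va / (2 * pi * n * Q)
Step 1 — numerator = T * Va = 44949 * 9.09 = 408586.41
Step 2 — 2 * pi * n = 2 * pi * 4.1 = 25.76106
Step 3 — denominator = 25.76106 * 28784 = 741506.35
Step 4 — eta = 408586.41 / 741506.35 ≈ 0.55102 (5 s.f.)

0.55102


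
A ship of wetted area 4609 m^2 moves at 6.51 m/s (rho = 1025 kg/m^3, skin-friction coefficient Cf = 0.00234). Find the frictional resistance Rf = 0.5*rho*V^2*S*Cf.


Formula: Rf = 0.5 * rho * V^2 * S * Cf
Step 1 — V^2 = 6.51^2 = 42.3801
Step 2 — 0.5 * rho * V^2 = 0.5 * 1025 * 42.3801 = 21719.80125
Step 3 — Rf = 21719.80125 * 4609 * 0.00234 ≈ 234250 N (5 s.f.)

234250 N


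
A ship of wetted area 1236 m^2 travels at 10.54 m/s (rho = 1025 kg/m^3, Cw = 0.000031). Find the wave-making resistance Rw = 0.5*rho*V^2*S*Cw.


Formula: Rw = 0.5 * rho * V^2 * S * Cw
Step 1 — V^2 = 10.54^2 = 111.0916
Step 2 — 0.5 * rho * V^2 = 0.5 * 1025 * 111.0916 = 56934.445
Step 3 — Rw = 56934.445 * 1236 * 0.000031 ≈ 2181.5 N (5 s.f.)

2181.5 N


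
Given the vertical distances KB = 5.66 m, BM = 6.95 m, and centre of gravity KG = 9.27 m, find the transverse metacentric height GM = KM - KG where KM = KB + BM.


Formula: GM = KB + BM - KG
Step 1 — KM = KB + BM = 5.66 + 6.95 = 12.61 m
Step 2 — GM = KM - KG = 12.61 - 9.27 = 3.34 m

3.34 m


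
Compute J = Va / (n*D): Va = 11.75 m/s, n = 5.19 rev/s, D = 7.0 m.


Formula: J = Va / (n * D)
Step 1 — n * D = 5.19 * 7.0 = 36.33
Step 2 — J = 11.75 / 36.33 ≈ 0.32342 (5 s.f.)

0.32342


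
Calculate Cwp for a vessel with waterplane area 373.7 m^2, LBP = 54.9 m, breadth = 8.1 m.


Formula: Cwp = Aw / (L * B)
Step 1 — L * B = 54.9 * 8.1 = 444.69 m^2
Step 2 — Cwp = 373.7 / 444.69 ≈ 0.84036 (5 s.f.)

0.84036


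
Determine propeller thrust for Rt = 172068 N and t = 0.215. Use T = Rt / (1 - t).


Formula: T = Rt / (1 - t)
Step 1 — (1 - t) = 1 - 0.215 = 0.785
Step 2 — T = 172068 / 0.785 ≈ 219190 N (5 s.f.)

219190 N


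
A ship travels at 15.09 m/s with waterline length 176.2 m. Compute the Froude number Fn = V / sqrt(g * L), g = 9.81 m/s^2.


Formula: Fn = V / sqrt(g * L)
Step 1 — g * L = 9.81 * 176.2 = 1728.522
Step 2 — sqrt(g * L) = sqrt(1728.522) = 41.575498
Step 3 — Fn = 15.09 / 41.575498 ≈ 0.36295 (5 s.f.)

0.36295


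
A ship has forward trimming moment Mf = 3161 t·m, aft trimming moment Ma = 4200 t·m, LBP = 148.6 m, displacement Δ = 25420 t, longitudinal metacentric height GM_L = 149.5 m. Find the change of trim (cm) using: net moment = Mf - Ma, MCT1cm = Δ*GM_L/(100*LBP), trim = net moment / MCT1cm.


Formula: net trimming moment = Mf - Ma; MCT1cm = Δ*GM_L/(100*LBP); trim = net moment / MCT1cm
Step 1 — net trimming moment = 3161 - 4200 = -1039 t·m
Step 2 — MCT1cm = 25420 * 149.5 / (100 * 148.6) = 255.7396 t·m/cm
Step 3 — trim = -1039 / 255.7396 ≈ -4.0627 cm (5 s.f.)

-4.0627 cm


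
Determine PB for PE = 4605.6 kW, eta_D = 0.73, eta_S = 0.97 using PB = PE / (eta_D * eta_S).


Formula: PB = PE / (eta_D * eta_S)
Step 1 — combined efficiency = eta_D * eta_S = 0.73 * 0.97 = 0.7081
Step 2 — PB = 4605.6 / 0.7081 ≈ 6504.2 kW (5 s.f.)

6504.2 kW


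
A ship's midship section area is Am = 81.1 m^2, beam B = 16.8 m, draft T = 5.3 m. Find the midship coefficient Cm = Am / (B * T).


Formula: Cm = Am / (B * T)
Step 1 — B * T = 16.8 * 5.3 = 89.04 m^2
Step 2 — Cm = 81.1 / 89.04 ≈ 0.91083 (5 s.f.)

0.91083


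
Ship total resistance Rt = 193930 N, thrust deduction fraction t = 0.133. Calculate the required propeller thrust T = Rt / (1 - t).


Formula: T = Rt / (1 - t)
Step 1 — (1 - t) = 1 - 0.133 = 0.867
Step 2 — T = 193930 / 0.867 ≈ 223680 N (5 s.f.)

223680 N


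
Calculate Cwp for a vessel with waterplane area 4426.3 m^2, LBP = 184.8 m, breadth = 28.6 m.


Formula: Cwp = Aw / (L * B)
Step 1 — L * B = 184.8 * 28.6 = 5285.28 m^2
Step 2 — Cwp = 4426.3 / 5285.28 ≈ 0.83748 (5 s.f.)

0.83748


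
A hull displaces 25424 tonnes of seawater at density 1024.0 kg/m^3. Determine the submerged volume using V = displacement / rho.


Formula: V = mass / rho
Step 1 — convert tonnes to kg: 25424 t * 1000 = 25424000 kg
Step 2 — V = 25424000 / 1024.0 ≈ 24828 m^3 (5 s.f.)

24828 m^3


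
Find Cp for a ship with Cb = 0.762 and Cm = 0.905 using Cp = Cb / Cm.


Formula: Cp = Cb / Cm
Substituting: Cp = 0.762 / 0.905
Result: Cp ≈ 0.84199 (5 s.f.)

0.84199


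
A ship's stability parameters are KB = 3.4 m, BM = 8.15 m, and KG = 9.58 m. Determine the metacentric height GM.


Formula: GM = KB + BM - KG
Step 1 — KM = KB + BM = 3.4 + 8.15 = 11.55 m
Step 2 — GM = KM - KG = 11.55 - 9.58 = 1.97 m

1.97 m


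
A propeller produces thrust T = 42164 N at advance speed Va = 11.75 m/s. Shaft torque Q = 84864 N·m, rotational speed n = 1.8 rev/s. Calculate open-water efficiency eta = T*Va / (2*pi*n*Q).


Formula: eta = T * Va / (2 * pi * n * Q)
Step 1 — numerator = T * Va = 42164 * 11.75 = 495427.0
Step 2 — 2 * pi * n = 2 * pi * 1.8 = 11.309734
Step 3 — denominator = 11.309734 * 84864 = 959789.27
Step 4 — eta = 495427.0 / 959789.27 ≈ 0.51618 (5 s.f.)

0.51618


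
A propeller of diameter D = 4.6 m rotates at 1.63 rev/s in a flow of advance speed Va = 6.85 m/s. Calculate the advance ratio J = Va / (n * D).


Formula: J = Va / (n * D)
Step 1 — n * D = 1.63 * 4.6 = 7.498
Step 2 — J = 6.85 / 7.498 ≈ 0.91358 (5 s.f.)

0.91358


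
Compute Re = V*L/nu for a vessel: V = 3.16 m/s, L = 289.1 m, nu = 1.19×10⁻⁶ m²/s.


Formula: Re = V * L / nu
Step 1 — V * L = 3.16 * 289.1 = 913.556 m^2/s
Step 2 — Re = 913.556 / 1.19e-6 = 7.68e+08

7.68e+08


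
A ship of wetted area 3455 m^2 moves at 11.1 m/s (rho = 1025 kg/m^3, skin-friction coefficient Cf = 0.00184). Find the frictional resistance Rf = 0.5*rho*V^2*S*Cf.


Formula: Rf = 0.5 * rho * V^2 * S * Cf
Step 1 — V^2 = 11.1^2 = 123.21
Step 2 — 0.5 * rho * V^2 = 0.5 * 1025 * 123.21 = 63145.125
Step 3 — Rf = 63145.125 * 3455 * 0.00184 ≈ 401430 N (5 s.f.)

401430 N


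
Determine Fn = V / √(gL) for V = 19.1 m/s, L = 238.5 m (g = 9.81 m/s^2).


Formula: Fn = V / sqrt(g * L)
Step 1 — g * L = 9.81 * 238.5 = 2339.685
Step 2 — sqrt(g * L) = sqrt(2339.685) = 48.37029
Step 3 — Fn = 19.1 / 48.37029 ≈ 0.39487 (5 s.f.)

0.39487


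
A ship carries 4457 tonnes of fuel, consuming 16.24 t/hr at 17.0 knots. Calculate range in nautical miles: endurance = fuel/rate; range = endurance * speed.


Formula: endurance = fuel / rate; range = endurance * speed
Step 1 — endurance = 4457 / 16.24 = 274.4458 hours
Step 2 — range = 274.4458 * 17.0 ≈ 4665.6 nautical miles (5 s.f.)

4665.6 NM


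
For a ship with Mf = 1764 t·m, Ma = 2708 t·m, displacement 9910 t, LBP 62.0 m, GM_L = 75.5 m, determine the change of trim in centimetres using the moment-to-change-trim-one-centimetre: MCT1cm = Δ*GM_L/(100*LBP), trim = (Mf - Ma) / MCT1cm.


Formula: net trimming moment = Mf - Ma; MCT1cm = Δ*GM_L/(100*LBP); trim = net moment / MCT1cm
Step 1 — net trimming moment = 1764 - 2708 = -944 t·m
Step 2 — MCT1cm = 9910 * 75.5 / (100 * 62.0) = 120.6782 t·m/cm
Step 3 — trim = -944 / 120.6782 ≈ -7.8225 cm (5 s.f.)

-7.8225 cm


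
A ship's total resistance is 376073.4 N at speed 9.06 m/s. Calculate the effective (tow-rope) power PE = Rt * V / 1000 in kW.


Formula: PE = Rt * V / 1000 (kW)
Step 1 — PE (W) = 376073.4 * 9.06 = 3407225.004 W
Step 2 — PE (kW) = 3407225.004 / 1000 ≈ 3407.2 kW (5 s.f.)

3407.2 kW


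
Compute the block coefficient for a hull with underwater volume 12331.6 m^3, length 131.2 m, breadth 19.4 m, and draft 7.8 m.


Formula: Cb = V / (L * B * T)
Step 1 — L * B * T = 131.2 * 19.4 * 7.8 = 19853.184 m^3
Step 2 — Cb = 12331.6 / 19853.184 ≈ 0.62114 (5 s.f.)

0.62114


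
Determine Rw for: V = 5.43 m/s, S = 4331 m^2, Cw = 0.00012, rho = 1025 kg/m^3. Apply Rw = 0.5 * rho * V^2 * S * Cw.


Formula: Rw = 0.5 * rho * V^2 * S * Cw
Step 1 — V^2 = 5.43^2 = 29.4849
Step 2 — 0.5 * rho * V^2 = 0.5 * 1025 * 29.4849 = 15111.01125
Step 3 — Rw = 15111.01125 * 4331 * 0.00012 ≈ 7853.5 N (5 s.f.)

7853.5 N


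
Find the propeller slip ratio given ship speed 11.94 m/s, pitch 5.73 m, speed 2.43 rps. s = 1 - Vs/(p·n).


Formula: s = 1 - Vs / (p * n)
Step 1 — p * n = 5.73 * 2.43 = 13.9239
Step 2 — Vs / (p*n) = 11.94 / 13.9239 = 0.857518 (6 d.p.)
Step 3 — s = 1 - 0.857518 = 0.142482

0.142482


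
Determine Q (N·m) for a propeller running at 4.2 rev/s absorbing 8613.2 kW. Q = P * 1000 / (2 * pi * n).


Formula: Q = P_W / (2 * pi * n)
Step 1 — P_W = 8613.2 kW * 1000 = 8613200.0 W
Step 2 — 2 * pi * n = 2 * pi * 4.2 = 26.389378
Step 3 — Q = 8613200.0 / 26.389378 ≈ 326390 N·m (5 s.f.)

326390 N·m


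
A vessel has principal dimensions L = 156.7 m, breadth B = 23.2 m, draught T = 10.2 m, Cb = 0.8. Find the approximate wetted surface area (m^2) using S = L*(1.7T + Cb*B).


Formula: S = 1.7*L*T + V/T with V = Cb*L*B*T, i.e. S = L * (1.7*T + Cb*B)
Step 1 — 1.7*T = 1.7 * 10.2 = 17.34 m
Step 2 — Cb*B = 0.8 * 23.2 = 18.56 m
Step 3 — 1.7*T + Cb*B = 17.34 + 18.56 = 35.9 m
Step 4 — S = 156.7 * 35.9 ≈ 5625.5 m^2 (5 s.f.)

5625.5 m^2


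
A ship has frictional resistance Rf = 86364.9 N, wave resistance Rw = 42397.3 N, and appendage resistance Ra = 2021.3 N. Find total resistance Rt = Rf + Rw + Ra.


Formula: Rt = Rf + Rw + Ra
Substituting: Rt = 86364.9 + 42397.3 + 2021.3
Result: Rt = 130783.5 N

130783.5 N


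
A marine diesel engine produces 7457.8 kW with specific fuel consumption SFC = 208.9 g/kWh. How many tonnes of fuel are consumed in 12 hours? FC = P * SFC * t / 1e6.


Formula: FC (tonnes) = P * SFC * t / 1,000,000
Step 1 — P * SFC * t = 7457.8 * 208.9 * 12 = 18695213.04 g
Step 2 — FC (tonnes) = 18695213.04 / 1,000,000 ≈ 18.695 tonnes (5 s.f.)

18.695 tonnes


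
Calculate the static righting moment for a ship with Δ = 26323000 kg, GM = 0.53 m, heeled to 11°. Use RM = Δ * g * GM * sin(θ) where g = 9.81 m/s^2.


Formula: GZ = GM * sin(theta); RM = disp * g * GZ
Step 1 — GZ = 0.53 * sin(11°) = 0.53 * 0.190809 = 0.101129 m
Step 2 — RM = 26323000 * 9.81 * 0.101129 ≈ 26114000 N·m (5 s.f.)

26114000 N·m


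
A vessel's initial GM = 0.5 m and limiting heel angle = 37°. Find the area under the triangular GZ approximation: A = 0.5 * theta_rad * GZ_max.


Formula: GZ_max = GM * sin(theta); Area = 0.5 * theta_rad * GZ_max
Step 1 — GZ_max = 0.5 * sin(37°) = 0.5 * 0.601815 = 0.300907 m
Step 2 — theta_rad = 37 * pi/180 = 0.645772 rad
Step 3 — Area = 0.5 * 0.645772 * 0.300907 ≈ 0.097159 m·rad (5 s.f.)

0.097159 m·rad


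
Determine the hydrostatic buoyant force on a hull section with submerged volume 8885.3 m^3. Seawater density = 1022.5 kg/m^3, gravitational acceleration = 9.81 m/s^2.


Formula: Fb = rho * g * V
Substituting: Fb = 1022.5 * 9.81 * 8885.3
Intermediate: 1022.5 * 9.81 = 10030.725
Result: Fb = 10030.725 * 8885.3 ≈ 89126000 N (5 s.f.)

89126000 N


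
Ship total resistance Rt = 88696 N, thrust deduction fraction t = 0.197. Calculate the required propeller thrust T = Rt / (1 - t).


Formula: T = Rt / (1 - t)
Step 1 — (1 - t) = 1 - 0.197 = 0.803
Step 2 — T = 88696 / 0.803 ≈ 110460 N (5 s.f.)

110460 N


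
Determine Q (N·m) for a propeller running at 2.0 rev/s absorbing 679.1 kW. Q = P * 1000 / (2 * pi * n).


Formula: Q = P_W / (2 * pi * n)
Step 1 — P_W = 679.1 kW * 1000 = 679100.0 W
Step 2 — 2 * pi * n = 2 * pi * 2.0 = 12.566371
Step 3 — Q = 679100.0 / 12.566371 ≈ 54041 N·m (5 s.f.)

54041 N·m


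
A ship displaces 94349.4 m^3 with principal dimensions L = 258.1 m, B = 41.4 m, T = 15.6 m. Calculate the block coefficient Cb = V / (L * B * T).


Formula: Cb = V / (L * B * T)
Step 1 — L * B * T = 258.1 * 41.4 * 15.6 = 166691.304 m^3
Step 2 — Cb = 94349.4 / 166691.304 ≈ 0.56601 (5 s.f.)

0.56601


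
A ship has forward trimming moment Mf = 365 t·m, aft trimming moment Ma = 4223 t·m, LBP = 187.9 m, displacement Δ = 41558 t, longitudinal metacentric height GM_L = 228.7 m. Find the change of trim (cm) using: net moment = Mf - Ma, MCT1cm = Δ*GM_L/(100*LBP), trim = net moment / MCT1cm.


Formula: net trimming moment = Mf - Ma; MCT1cm = Δ*GM_L/(100*LBP); trim = net moment / MCT1cm
Step 1 — net trimming moment = 365 - 4223 = -3858 t·m
Step 2 — MCT1cm = 41558 * 228.7 / (100 * 187.9) = 505.8177 t·m/cm
Step 3 — trim = -3858 / 505.8177 ≈ -7.6273 cm (5 s.f.)

-7.6273 cm


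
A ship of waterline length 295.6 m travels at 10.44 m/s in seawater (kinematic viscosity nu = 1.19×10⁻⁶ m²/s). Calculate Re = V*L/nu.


Formula: Re = V * L / nu
Step 1 — V * L = 10.44 * 295.6 = 3086.064 m^2/s
Step 2 — Re = 3086.064 / 1.19e-6 = 2.59e+09

2.59e+09


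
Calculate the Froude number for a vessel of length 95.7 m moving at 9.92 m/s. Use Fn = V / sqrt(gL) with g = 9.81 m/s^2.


Formula: Fn = V / sqrt(g * L)
Step 1 — g * L = 9.81 * 95.7 = 938.817
Step 2 — sqrt(g * L) = sqrt(938.817) = 30.640121
Step 3 — Fn = 9.92 / 30.640121 ≈ 0.32376 (5 s.f.)

0.32376


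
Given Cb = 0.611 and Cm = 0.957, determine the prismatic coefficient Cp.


Formula: Cp = Cb / Cm
Substituting: Cp = 0.611 / 0.957
Result: Cp ≈ 0.63845 (5 s.f.)

0.63845


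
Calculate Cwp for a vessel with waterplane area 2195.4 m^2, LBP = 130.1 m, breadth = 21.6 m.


Formula: Cwp = Aw / (L * B)
Step 1 — L * B = 130.1 * 21.6 = 2810.16 m^2
Step 2 — Cwp = 2195.4 / 2810.16 ≈ 0.78124 (5 s.f.)

0.78124


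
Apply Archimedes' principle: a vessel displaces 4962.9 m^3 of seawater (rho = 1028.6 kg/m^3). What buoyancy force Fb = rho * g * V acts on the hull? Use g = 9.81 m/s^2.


Formula: Fb = rho * g * V
Substituting: Fb = 1028.6 * 9.81 * 4962.9
Intermediate: 1028.6 * 9.81 = 10090.566
Result: Fb = 10090.566 * 4962.9 ≈ 50078000 N (5 s.f.)

50078000 N


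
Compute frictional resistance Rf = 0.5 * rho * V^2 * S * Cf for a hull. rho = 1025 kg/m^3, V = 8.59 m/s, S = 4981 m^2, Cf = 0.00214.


Formula: Rf = 0.5 * rho * V^2 * S * Cf
Step 1 — V^2 = 8.59^2 = 73.7881
Step 2 — 0.5 * rho * V^2 = 0.5 * 1025 * 73.7881 = 37816.40125
Step 3 — Rf = 37816.40125 * 4981 * 0.00214 ≈ 403100 N (5 s.f.)

403100 N


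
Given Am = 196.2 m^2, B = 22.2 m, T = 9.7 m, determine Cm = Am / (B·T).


Formula: Cm = Am / (B * T)
Step 1 — B * T = 22.2 * 9.7 = 215.34 m^2
Step 2 — Cm = 196.2 / 215.34 ≈ 0.91112 (5 s.f.)

0.91112


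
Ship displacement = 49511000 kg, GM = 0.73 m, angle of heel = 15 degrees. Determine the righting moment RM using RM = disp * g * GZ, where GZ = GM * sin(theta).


Formula: GZ = GM * sin(theta); RM = disp * g * GZ
Step 1 — GZ = 0.73 * sin(15°) = 0.73 * 0.258819 = 0.188938 m
Step 2 — RM = 49511000 * 9.81 * 0.188938 ≈ 91768000 N·m (5 s.f.)

91768000 N·m


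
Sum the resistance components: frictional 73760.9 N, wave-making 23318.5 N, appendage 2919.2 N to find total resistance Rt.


Formula: Rt = Rf + Rw + Ra
Substituting: Rt = 73760.9 + 23318.5 + 2919.2
Result: Rt = 99998.6 N

99998.6 N


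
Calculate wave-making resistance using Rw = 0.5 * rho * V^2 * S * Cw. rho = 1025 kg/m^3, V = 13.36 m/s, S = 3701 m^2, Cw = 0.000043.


Formula: Rw = 0.5 * rho * V^2 * S * Cw
Step 1 — V^2 = 13.36^2 = 178.4896
Step 2 — 0.5 * rho * V^2 = 0.5 * 1025 * 178.4896 = 91475.92
Step 3 — Rw = 91475.92 * 3701 * 0.000043 ≈ 14558 N (5 s.f.)

14558 N


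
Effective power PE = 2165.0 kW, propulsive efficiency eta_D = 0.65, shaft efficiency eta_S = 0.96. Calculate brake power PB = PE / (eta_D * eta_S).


Formula: PB = PE / (eta_D * eta_S)
Step 1 — combined efficiency = eta_D * eta_S = 0.65 * 0.96 = 0.624
Step 2 — PB = 2165.0 / 0.624 ≈ 3469.6 kW (5 s.f.)

3469.6 kW


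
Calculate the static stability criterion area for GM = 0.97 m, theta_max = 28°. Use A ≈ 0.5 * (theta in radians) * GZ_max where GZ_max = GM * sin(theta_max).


Formula: GZ_max = GM * sin(theta); Area = 0.5 * theta_rad * GZ_max
Step 1 — GZ_max = 0.97 * sin(28°) = 0.97 * 0.469472 = 0.455388 m
Step 2 — theta_rad = 28 * pi/180 = 0.488692 rad
Step 3 — Area = 0.5 * 0.488692 * 0.455388 ≈ 0.11127 m·rad (5 s.f.)

0.11127 m·rad


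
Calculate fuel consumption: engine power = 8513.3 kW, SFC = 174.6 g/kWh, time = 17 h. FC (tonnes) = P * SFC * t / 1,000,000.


Formula: FC (tonnes) = P * SFC * t / 1,000,000
Step 1 — P * SFC * t = 8513.3 * 174.6 * 17 = 25269177.06 g
Step 2 — FC (tonnes) = 25269177.06 / 1,000,000 ≈ 25.269 tonnes (5 s.f.)

25.269 tonnes


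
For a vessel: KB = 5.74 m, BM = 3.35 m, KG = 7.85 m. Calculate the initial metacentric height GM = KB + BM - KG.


Formula: GM = KB + BM - KG
Step 1 — KM = KB + BM = 5.74 + 3.35 = 9.09 m
Step 2 — GM = KM - KG = 9.09 - 7.85 = 1.24 m

1.24 m


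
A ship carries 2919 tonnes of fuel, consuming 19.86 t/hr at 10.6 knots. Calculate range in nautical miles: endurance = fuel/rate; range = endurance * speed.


Formula: endurance = fuel / rate; range = endurance * speed
Step 1 — endurance = 2919 / 19.86 = 146.9789 hours
Step 2 — range = 146.9789 * 10.6 ≈ 1558.0 nautical miles (5 s.f.)

1558.0 NM


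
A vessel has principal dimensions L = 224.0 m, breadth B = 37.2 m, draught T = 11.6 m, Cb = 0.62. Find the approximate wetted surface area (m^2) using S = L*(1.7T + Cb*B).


Formula: S = 1.7*L*T + V/T with V = Cb*L*B*T, i.e. S = L * (1.7*T + Cb*B)
Step 1 — 1.7*T = 1.7 * 11.6 = 19.72 m
Step 2 — Cb*B = 0.62 * 37.2 = 23.064 m
Step 3 — 1.7*T + Cb*B = 19.72 + 23.064 = 42.784 m
Step 4 — S = 224.0 * 42.784 ≈ 9583.6 m^2 (5 s.f.)

9583.6 m^2


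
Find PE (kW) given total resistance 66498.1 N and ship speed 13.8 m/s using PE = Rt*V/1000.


Formula: PE = Rt * V / 1000 (kW)
Step 1 — PE (W) = 66498.1 * 13.8 = 917673.78 W
Step 2 — PE (kW) = 917673.78 / 1000 ≈ 917.67 kW (5 s.f.)

917.67 kW


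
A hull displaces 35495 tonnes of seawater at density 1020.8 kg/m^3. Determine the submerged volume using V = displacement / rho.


Formula: V = mass / rho
Step 1 — convert tonnes to kg: 35495 t * 1000 = 35495000 kg
Step 2 — V = 35495000 / 1020.8 ≈ 34772 m^3 (5 s.f.)

34772 m^3


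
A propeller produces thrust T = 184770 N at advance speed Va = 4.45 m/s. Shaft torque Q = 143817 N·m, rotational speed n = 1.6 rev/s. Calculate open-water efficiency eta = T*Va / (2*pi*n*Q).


Formula: eta = T * Va / (2 * pi * n * Q)
Step 1 — numerator = T * Va = 184770 * 4.45 = 822226.5
Step 2 — 2 * pi * n = 2 * pi * 1.6 = 10.053096
Step 3 — denominator = 10.053096 * 143817 = 1445806.11
Step 4 — eta = 822226.5 / 1445806.11 ≈ 0.56870 (5 s.f.)

0.56870


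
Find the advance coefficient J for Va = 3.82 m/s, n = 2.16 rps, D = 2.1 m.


Formula: J = Va / (n * D)
Step 1 — n * D = 2.16 * 2.1 = 4.536
Step 2 — J = 3.82 / 4.536 ≈ 0.84215 (5 s.f.)

0.84215


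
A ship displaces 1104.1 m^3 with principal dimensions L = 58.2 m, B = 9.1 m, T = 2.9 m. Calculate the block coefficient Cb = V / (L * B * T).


Formula: Cb = V / (L * B * T)
Step 1 — L * B * T = 58.2 * 9.1 * 2.9 = 1535.898 m^3
Step 2 — Cb = 1104.1 / 1535.898 ≈ 0.71886 (5 s.f.)

0.71886


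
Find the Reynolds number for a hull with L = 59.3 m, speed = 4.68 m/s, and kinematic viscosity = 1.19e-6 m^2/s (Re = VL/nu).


Formula: Re = V * L / nu
Step 1 — V * L = 4.68 * 59.3 = 277.524 m^2/s
Step 2 — Re = 277.524 / 1.19e-6 = 2.33e+08

2.33e+08


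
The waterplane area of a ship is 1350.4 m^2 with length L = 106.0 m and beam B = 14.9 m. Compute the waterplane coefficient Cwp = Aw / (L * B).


Formula: Cwp = Aw / (L * B)
Step 1 — L * B = 106.0 * 14.9 = 1579.4 m^2
Step 2 — Cwp = 1350.4 / 1579.4 ≈ 0.85501 (5 s.f.)

0.85501


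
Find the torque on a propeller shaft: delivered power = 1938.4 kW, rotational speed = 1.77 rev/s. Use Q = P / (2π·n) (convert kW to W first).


Formula: Q = P_W / (2 * pi * n)
Step 1 — P_W = 1938.4 kW * 1000 = 1938400.0 W
Step 2 — 2 * pi * n = 2 * pi * 1.77 = 11.121238
Step 3 — Q = 1938400.0 / 11.121238 ≈ 174300 N·m (5 s.f.)

174300 N·m


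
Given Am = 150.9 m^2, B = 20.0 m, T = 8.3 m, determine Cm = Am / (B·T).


Formula: Cm = Am / (B * T)
Step 1 — B * T = 20.0 * 8.3 = 166.0 m^2
Step 2 — Cm = 150.9 / 166.0 ≈ 0.90904 (5 s.f.)

0.90904


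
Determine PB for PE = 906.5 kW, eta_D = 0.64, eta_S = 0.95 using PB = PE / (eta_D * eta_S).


Formula: PB = PE / (eta_D * eta_S)
Step 1 — combined efficiency = eta_D * eta_S = 0.64 * 0.95 = 0.608
Step 2 — PB = 906.5 / 0.608 ≈ 1491.0 kW (5 s.f.)

1491.0 kW


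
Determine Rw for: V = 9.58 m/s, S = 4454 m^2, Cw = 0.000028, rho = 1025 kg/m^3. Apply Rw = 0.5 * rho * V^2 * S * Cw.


Formula: Rw = 0.5 * rho * V^2 * S * Cw
Step 1 — V^2 = 9.58^2 = 91.7764
Step 2 — 0.5 * rho * V^2 = 0.5 * 1025 * 91.7764 = 47035.405
Step 3 — Rw = 47035.405 * 4454 * 0.000028 ≈ 5865.9 N (5 s.f.)

5865.9 N


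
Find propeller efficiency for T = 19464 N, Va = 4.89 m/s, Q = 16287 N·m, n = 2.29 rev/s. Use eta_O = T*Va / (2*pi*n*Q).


Formula: eta = T * Va / (2 * pi * n * Q)
Step 1 — numerator = T * Va = 19464 * 4.89 = 95178.96
Step 2 — 2 * pi * n = 2 * pi * 2.29 = 14.388494
Step 3 — denominator = 14.388494 * 16287 = 234345.4
Step 4 — eta = 95178.96 / 234345.4 ≈ 0.40615 (5 s.f.)

0.40615


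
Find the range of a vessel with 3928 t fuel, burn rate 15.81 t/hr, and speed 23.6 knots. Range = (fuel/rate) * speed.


Formula: endurance = fuel / rate; range = endurance * speed
Step 1 — endurance = 3928 / 15.81 = 248.4503 hours
Step 2 — range = 248.4503 * 23.6 ≈ 5863.4 nautical miles (5 s.f.)

5863.4 NM


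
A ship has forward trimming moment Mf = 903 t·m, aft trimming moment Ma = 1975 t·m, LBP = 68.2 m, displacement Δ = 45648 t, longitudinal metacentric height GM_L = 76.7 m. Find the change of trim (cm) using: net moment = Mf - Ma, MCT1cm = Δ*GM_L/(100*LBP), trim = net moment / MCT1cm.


Formula: net trimming moment = Mf - Ma; MCT1cm = Δ*GM_L/(100*LBP); trim = net moment / MCT1cm
Step 1 — net trimming moment = 903 - 1975 = -1072 t·m
Step 2 — MCT1cm = 45648 * 76.7 / (100 * 68.2) = 513.3727 t·m/cm
Step 3 — trim = -1072 / 513.3727 ≈ -2.0882 cm (5 s.f.)

-2.0882 cm


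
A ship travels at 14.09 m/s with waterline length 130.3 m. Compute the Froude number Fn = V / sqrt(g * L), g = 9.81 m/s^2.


Formula: Fn = V / sqrt(g * L)
Step 1 — g * L = 9.81 * 130.3 = 1278.243
Step 2 — sqrt(g * L) = sqrt(1278.243) = 35.752524
Step 3 — Fn = 14.09 / 35.752524 ≈ 0.39410 (5 s.f.)

0.39410


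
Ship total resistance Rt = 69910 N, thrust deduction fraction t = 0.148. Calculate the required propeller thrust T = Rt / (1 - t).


Formula: T = Rt / (1 - t)
Step 1 — (1 - t) = 1 - 0.148 = 0.852
Step 2 — T = 69910 / 0.852 ≈ 82054 N (5 s.f.)

82054 N


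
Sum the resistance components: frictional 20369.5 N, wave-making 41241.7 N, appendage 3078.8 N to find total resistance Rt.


Formula: Rt = Rf + Rw + Ra
Substituting: Rt = 20369.5 + 41241.7 + 3078.8
Result: Rt = 64690.0 N

64690.0 N


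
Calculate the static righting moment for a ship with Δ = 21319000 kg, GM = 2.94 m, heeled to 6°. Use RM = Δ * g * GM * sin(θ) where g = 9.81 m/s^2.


Formula: GZ = GM * sin(theta); RM = disp * g * GZ
Step 1 — GZ = 2.94 * sin(6°) = 2.94 * 0.104528 = 0.307312 m
Step 2 — RM = 21319000 * 9.81 * 0.307312 ≈ 64271000 N·m (5 s.f.)

64271000 N·m


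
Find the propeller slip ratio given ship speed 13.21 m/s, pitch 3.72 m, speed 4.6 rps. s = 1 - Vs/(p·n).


Formula: s = 1 - Vs / (p * n)
Step 1 — p * n = 3.72 * 4.6 = 17.112
Step 2 — Vs / (p*n) = 13.21 / 17.112 = 0.771973 (6 d.p.)
Step 3 — s = 1 - 0.771973 = 0.228027

0.228027


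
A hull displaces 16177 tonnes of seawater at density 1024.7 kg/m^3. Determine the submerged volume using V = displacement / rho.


Formula: V = mass / rho
Step 1 — convert tonnes to kg: 16177 t * 1000 = 16177000 kg
Step 2 — V = 16177000 / 1024.7 ≈ 15787 m^3 (5 s.f.)

15787 m^3


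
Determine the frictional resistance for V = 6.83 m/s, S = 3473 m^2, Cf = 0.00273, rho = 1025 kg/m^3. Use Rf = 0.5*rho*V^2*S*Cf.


Formula: Rf = 0.5 * rho * V^2 * S * Cf
Step 1 — V^2 = 6.83^2 = 46.6489
Step 2 — 0.5 * rho * V^2 = 0.5 * 1025 * 46.6489 = 23907.56125
Step 3 — Rf = 23907.56125 * 3473 * 0.00273 ≈ 226670 N (5 s.f.)

226670 N


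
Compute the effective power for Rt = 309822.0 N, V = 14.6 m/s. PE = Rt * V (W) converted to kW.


Formula: PE = Rt * V / 1000 (kW)
Step 1 — PE (W) = 309822.0 * 14.6 = 4523401.2 W
Step 2 — PE (kW) = 4523401.2 / 1000 ≈ 4523.4 kW (5 s.f.)

4523.4 kW


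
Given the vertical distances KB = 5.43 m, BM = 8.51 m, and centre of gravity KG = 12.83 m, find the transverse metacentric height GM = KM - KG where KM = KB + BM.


Formula: GM = KB + BM - KG
Step 1 — KM = KB + BM = 5.43 + 8.51 = 13.94 m
Step 2 — GM = KM - KG = 13.94 - 12.83 = 1.11 m

1.11 m


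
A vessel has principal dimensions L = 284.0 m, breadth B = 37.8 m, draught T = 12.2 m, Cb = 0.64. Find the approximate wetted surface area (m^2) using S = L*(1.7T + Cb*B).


Formula: S = 1.7*L*T + V/T with V = Cb*L*B*T, i.e. S = L * (1.7*T + Cb*B)
Step 1 — 1.7*T = 1.7 * 12.2 = 20.74 m
Step 2 — Cb*B = 0.64 * 37.8 = 24.192 m
Step 3 — 1.7*T + Cb*B = 20.74 + 24.192 = 44.932 m
Step 4 — S = 284.0 * 44.932 ≈ 12761 m^2 (5 s.f.)

12761 m^2


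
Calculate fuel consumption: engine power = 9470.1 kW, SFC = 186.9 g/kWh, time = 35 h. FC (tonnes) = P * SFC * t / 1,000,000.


Formula: FC (tonnes) = P * SFC * t / 1,000,000
Step 1 — P * SFC * t = 9470.1 * 186.9 * 35 = 61948659.15 g
Step 2 — FC (tonnes) = 61948659.15 / 1,000,000 ≈ 61.949 tonnes (5 s.f.)

61.949 tonnes


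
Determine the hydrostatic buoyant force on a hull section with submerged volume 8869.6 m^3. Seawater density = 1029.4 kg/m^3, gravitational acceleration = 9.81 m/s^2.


Formula: Fb = rho * g * V
Substituting: Fb = 1029.4 * 9.81 * 8869.6
Intermediate: 1029.4 * 9.81 = 10098.414
Result: Fb = 10098.414 * 8869.6 ≈ 89569000 N (5 s.f.)

89569000 N


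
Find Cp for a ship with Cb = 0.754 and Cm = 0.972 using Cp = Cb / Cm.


Formula: Cp = Cb / Cm
Substituting: Cp = 0.754 / 0.972
Result: Cp ≈ 0.77572 (5 s.f.)

0.77572


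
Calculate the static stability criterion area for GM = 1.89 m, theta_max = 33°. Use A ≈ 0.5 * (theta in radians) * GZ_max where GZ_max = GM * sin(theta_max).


Formula: GZ_max = GM * sin(theta); Area = 0.5 * theta_rad * GZ_max
Step 1 — GZ_max = 1.89 * sin(33°) = 1.89 * 0.544639 = 1.029368 m
Step 2 — theta_rad = 33 * pi/180 = 0.575959 rad
Step 3 — Area = 0.5 * 0.575959 * 1.029368 ≈ 0.29644 m·rad (5 s.f.)

0.29644 m·rad


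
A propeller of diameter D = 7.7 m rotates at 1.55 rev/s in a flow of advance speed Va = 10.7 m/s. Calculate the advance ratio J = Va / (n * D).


Formula: J = Va / (n * D)
Step 1 — n * D = 1.55 * 7.7 = 11.935
Step 2 — J = 10.7 / 11.935 ≈ 0.89652 (5 s.f.)

0.89652


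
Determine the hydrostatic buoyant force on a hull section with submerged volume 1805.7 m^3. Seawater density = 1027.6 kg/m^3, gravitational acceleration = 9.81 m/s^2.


Formula: Fb = rho * g * V
Substituting: Fb = 1027.6 * 9.81 * 1805.7
Intermediate: 1027.6 * 9.81 = 10080.756
Result: Fb = 10080.756 * 1805.7 ≈ 18203000 N (5 s.f.)

18203000 N


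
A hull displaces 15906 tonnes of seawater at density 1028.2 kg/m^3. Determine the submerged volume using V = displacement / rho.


Formula: V = mass / rho
Step 1 — convert tonnes to kg: 15906 t * 1000 = 15906000 kg
Step 2 — V = 15906000 / 1028.2 ≈ 15470 m^3 (5 s.f.)

15470 m^3


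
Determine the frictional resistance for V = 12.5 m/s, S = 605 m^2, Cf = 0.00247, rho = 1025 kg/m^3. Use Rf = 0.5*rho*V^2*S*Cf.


Formula: Rf = 0.5 * rho * V^2 * S * Cf
Step 1 — V^2 = 12.5^2 = 156.25
Step 2 — 0.5 * rho * V^2 = 0.5 * 1025 * 156.25 = 80078.125
Step 3 — Rf = 80078.125 * 605 * 0.00247 ≈ 119660 N (5 s.f.)

119660 N


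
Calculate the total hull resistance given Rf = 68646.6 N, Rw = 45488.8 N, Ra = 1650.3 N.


Formula: Rt = Rf + Rw + Ra
Substituting: Rt = 68646.6 + 45488.8 + 1650.3
Result: Rt = 115785.7 N

115785.7 N


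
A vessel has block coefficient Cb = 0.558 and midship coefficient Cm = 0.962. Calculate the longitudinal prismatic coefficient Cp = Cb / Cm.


Formula: Cp = Cb / Cm
Substituting: Cp = 0.558 / 0.962
Result: Cp ≈ 0.58004 (5 s.f.)

0.58004


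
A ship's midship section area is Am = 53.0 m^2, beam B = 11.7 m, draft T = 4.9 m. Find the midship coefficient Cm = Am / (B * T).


Formula: Cm = Am / (B * T)
Step 1 — B * T = 11.7 * 4.9 = 57.33 m^2
Step 2 — Cm = 53.0 / 57.33 ≈ 0.92447 (5 s.f.)

0.92447


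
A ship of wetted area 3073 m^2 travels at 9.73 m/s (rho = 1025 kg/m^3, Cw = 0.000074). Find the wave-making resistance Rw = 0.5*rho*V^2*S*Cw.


Formula: Rw = 0.5 * rho * V^2 * S * Cw
Step 1 — V^2 = 9.73^2 = 94.6729
Step 2 — 0.5 * rho * V^2 = 0.5 * 1025 * 94.6729 = 48519.86125
Step 3 — Rw = 48519.86125 * 3073 * 0.000074 ≈ 11034 N (5 s.f.)

11034 N


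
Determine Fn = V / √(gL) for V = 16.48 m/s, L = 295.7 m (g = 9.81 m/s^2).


Formula: Fn = V / sqrt(g * L)
Step 1 — g * L = 9.81 * 295.7 = 2900.817
Step 2 — sqrt(g * L) = sqrt(2900.817) = 53.859233
Step 3 — Fn = 16.48 / 53.859233 ≈ 0.30598 (5 s.f.)

0.30598


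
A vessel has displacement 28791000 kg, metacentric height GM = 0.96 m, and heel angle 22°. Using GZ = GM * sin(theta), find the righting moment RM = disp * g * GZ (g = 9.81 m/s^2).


Formula: GZ = GM * sin(theta); RM = disp * g * GZ
Step 1 — GZ = 0.96 * sin(22°) = 0.96 * 0.374607 = 0.359623 m
Step 2 — RM = 28791000 * 9.81 * 0.359623 ≈ 101570000 N·m (5 s.f.)

101570000 N·m


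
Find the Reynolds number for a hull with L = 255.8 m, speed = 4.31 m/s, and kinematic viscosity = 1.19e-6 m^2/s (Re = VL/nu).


Formula: Re = V * L / nu
Step 1 — V * L = 4.31 * 255.8 = 1102.498 m^2/s
Step 2 — Re = 1102.498 / 1.19e-6 = 9.26e+08

9.26e+08


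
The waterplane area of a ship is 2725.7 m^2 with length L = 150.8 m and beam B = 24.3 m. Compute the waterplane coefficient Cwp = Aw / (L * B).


Formula: Cwp = Aw / (L * B)
Step 1 — L * B = 150.8 * 24.3 = 3664.44 m^2
Step 2 — Cwp = 2725.7 / 3664.44 ≈ 0.74382 (5 s.f.)

0.74382


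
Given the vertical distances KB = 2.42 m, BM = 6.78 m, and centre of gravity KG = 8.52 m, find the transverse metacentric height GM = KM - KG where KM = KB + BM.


Formula: GM = KB + BM - KG
Step 1 — KM = KB + BM = 2.42 + 6.78 = 9.2 m
Step 2 — GM = KM - KG = 9.2 - 8.52 = 0.68 m

0.68 m
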